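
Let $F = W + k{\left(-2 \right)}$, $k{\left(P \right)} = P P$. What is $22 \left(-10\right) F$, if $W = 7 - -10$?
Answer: $-4620$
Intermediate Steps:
$k{\left(P \right)} = P^{2}$
$W = 17$ ($W = 7 + 10 = 17$)
$F = 21$ ($F = 17 + \left(-2\right)^{2} = 17 + 4 = 21$)
$22 \left(-10\right) F = 22 \left(-10\right) 21 = \left(-220\right) 21 = -4620$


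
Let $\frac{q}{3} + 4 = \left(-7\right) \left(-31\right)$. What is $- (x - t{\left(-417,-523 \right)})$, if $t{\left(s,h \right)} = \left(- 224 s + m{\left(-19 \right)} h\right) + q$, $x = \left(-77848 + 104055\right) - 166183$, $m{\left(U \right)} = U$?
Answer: $243960$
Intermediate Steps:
$q = 639$ ($q = -12 + 3 \left(\left(-7\right) \left(-31\right)\right) = -12 + 3 \cdot 217 = -12 + 651 = 639$)
$x = -139976$ ($x = 26207 - 166183 = -139976$)
$t{\left(s,h \right)} = 639 - 224 s - 19 h$ ($t{\left(s,h \right)} = \left(- 224 s - 19 h\right) + 639 = 639 - 224 s - 19 h$)
$- (x - t{\left(-417,-523 \right)}) = - (-139976 - \left(639 - -93408 - -9937\right)) = - (-139976 - \left(639 + 93408 + 9937\right)) = - (-139976 - 103984) = \left(-1\right) \left(-243960\right) = 243960$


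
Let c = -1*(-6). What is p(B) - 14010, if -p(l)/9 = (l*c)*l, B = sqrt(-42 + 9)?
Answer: -12228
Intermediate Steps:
c = 6
B = I*sqrt(33) (B = sqrt(-33) = I*sqrt(33) ≈ 5.7446*I)
p(l) = -54*l**2 (p(l) = -9*l*6*l = -9*6*l*l = -54*l**2)
p(B) - 14010 = -54*(I*sqrt(33))**2 - 14010 = -54*(-33) - 14010 = 1782 - 14010 = -12228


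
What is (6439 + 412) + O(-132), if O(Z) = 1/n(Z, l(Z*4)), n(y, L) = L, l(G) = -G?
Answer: 3617329/528 ≈ 6851.0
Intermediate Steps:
O(Z) = -1/(4*Z) (O(Z) = 1/(-Z*4) = 1/(-4*Z) = -1/(4*Z))
(6439 + 412) + O(-132) = (6439 + 412) - 1/4/(-132) = 6851 - 1/4*(-1/132) = 6851 + 1/528 = 3617329/528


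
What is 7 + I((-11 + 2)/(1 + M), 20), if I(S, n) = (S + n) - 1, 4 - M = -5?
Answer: 251/10 ≈ 25.100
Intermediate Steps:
M = 9 (M = 4 - 1*(-5) = 4 + 5 = 9)
I(S, n) = -1 + S + n
7 + I((-11 + 2)/(1 + M), 20) = 7 + (-1 + (-11 + 2)/(1 + 9) + 20) = 7 + (-1 - 9/10 + 20) = 7 + 181/10 = 251/10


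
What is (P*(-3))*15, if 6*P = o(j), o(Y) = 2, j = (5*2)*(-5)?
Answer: -15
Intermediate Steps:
j = -50 (j = 10*(-5) = -50)
P = ⅓ (P = (⅙)*2 = ⅓ ≈ 0.33333)
(P*(-3))*15 = ((⅓)*(-3))*15 = -1*15 = -15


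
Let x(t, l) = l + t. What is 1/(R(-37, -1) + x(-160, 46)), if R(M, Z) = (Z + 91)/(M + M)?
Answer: -37/4263 ≈ -0.0086793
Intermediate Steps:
R(M, Z) = (91 + Z)/(2*M) (R(M, Z) = (91 + Z)/((2*M)) = (91 + Z)*(1/(2*M)) = (91 + Z)/(2*M))
1/(R(-37, -1) + x(-160, 46)) = 1/((½)*(91 - 1)/(-37) + (46 - 160)) = 1/((½)*(-1/37)*90 - 114) = 1/(-45/37 - 114) = 1/(-4263/37) = -37/4263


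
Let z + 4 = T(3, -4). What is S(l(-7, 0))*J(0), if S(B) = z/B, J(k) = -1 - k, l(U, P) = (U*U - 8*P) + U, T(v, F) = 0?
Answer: 2/21 ≈ 0.095238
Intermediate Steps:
z = -4 (z = -4 + 0 = -4)
l(U, P) = U + U² - 8*P (l(U, P) = (U² - 8*P) + U = U + U² - 8*P)
S(B) = -4/B
S(l(-7, 0))*J(0) = (-4/(-7 + (-7)² - 8*0))*(-1 - 1*0) = (-4/(-7 + 49 + 0))*(-1 + 0) = -4/42*(-1) = -4*1/42*(-1) = -2/21*(-1) = 2/21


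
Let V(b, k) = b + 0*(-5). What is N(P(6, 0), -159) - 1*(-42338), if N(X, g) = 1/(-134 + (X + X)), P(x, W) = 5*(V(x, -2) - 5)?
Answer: 5249911/124 ≈ 42338.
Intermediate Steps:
V(b, k) = b (V(b, k) = b + 0 = b)
P(x, W) = -25 + 5*x (P(x, W) = 5*(x - 5) = 5*(-5 + x) = -25 + 5*x)
N(X, g) = 1/(-134 + 2*X)
N(P(6, 0), -159) - 1*(-42338) = 1/(2*(-67 + (-25 + 5*6))) - 1*(-42338) = 1/(2*(-67 + (-25 + 30))) + 42338 = 1/(2*(-67 + 5)) + 42338 = (½)/(-62) + 42338 = (½)*(-1/62) + 42338 = -1/124 + 42338 = 5249911/124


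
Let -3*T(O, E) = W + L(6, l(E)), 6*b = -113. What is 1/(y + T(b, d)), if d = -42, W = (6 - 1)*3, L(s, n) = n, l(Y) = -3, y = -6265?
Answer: -1/6269 ≈ -0.00015952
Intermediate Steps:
W = 15 (W = 5*3 = 15)
b = -113/6 (b = (⅙)*(-113) = -113/6 ≈ -18.833)
T(O, E) = -4 (T(O, E) = -(15 - 3)/3 = -⅓*12 = -4)
1/(y + T(b, d)) = 1/(-6265 - 4) = 1/(-6269) = -1/6269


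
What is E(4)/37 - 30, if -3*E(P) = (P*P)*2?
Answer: -3362/111 ≈ -30.288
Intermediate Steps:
E(P) = -2*P²/3 (E(P) = -P*P*2/3 = -P²*2/3 = -2*P²/3)
E(4)/37 - 30 = -⅔*4²/37 - 30 = -⅔*16*(1/37) - 30 = -32/3*1/37 - 30 = -32/111 - 30 = -3362/111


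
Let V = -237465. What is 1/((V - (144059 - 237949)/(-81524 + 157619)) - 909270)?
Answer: -15219/17452141187 ≈ -8.7204e-7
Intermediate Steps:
1/((V - (144059 - 237949)/(-81524 + 157619)) - 909270) = 1/((-237465 - (144059 - 237949)/(-81524 + 157619)) - 909270) = 1/((-237465 - (-93890)/76095) - 909270) = 1/((-237465 - 1*(-18778/15219)) - 909270) = 1/((-237465 + 18778/15219) - 909270) = 1/(-3613961057/15219 - 909270) = 1/(-17452141187/15219) = -15219/17452141187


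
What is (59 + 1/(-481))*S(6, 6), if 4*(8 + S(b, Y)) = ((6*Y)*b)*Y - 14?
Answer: 8868125/481 ≈ 18437.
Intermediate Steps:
S(b, Y) = -23/2 + 3*b*Y²/2 (S(b, Y) = -8 + (((6*Y)*b)*Y - 14)/4 = -8 + ((6*Y*b)*Y - 14)/4 = -8 + (6*b*Y² - 14)/4 = -8 + (-14 + 6*b*Y²)/4 = -8 + (-7/2 + 3*b*Y²/2) = -23/2 + 3*b*Y²/2)
(59 + 1/(-481))*S(6, 6) = (59 + 1/(-481))*(-23/2 + (3/2)*6*6²) = (59 - 1/481)*(-23/2 + (3/2)*6*36) = 28378*(-23/2 + 324)/481 = (28378/481)*(625/2) = 8868125/481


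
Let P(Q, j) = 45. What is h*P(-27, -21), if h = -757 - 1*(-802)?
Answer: 2025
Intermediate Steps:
h = 45 (h = -757 + 802 = 45)
h*P(-27, -21) = 45*45 = 2025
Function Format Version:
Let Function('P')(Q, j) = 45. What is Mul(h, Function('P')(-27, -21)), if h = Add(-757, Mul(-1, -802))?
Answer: 2025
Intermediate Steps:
h = 45 (h = Add(-757, 802) = 45)
Mul(h, Function('P')(-27, -21)) = Mul(45, 45) = 2025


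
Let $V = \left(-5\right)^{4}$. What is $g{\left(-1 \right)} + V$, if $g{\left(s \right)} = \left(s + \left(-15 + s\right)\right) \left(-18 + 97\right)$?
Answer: $-718$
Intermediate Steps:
$g{\left(s \right)} = -1185 + 158 s$ ($g{\left(s \right)} = \left(-15 + 2 s\right) 79 = -1185 + 158 s$)
$V = 625$
$g{\left(-1 \right)} + V = \left(-1185 + 158 \left(-1\right)\right) + 625 = \left(-1185 - 158\right) + 625 = -1343 + 625 = -718$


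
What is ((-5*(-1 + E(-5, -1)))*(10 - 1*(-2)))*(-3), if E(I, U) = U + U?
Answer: -540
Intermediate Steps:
E(I, U) = 2*U
((-5*(-1 + E(-5, -1)))*(10 - 1*(-2)))*(-3) = ((-5*(-1 + 2*(-1)))*(10 - 1*(-2)))*(-3) = ((-5*(-1 - 2))*(10 + 2))*(-3) = (-5*(-3)*12)*(-3) = (15*12)*(-3) = 180*(-3) = -540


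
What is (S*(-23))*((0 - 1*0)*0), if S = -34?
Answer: 0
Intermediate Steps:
(S*(-23))*((0 - 1*0)*0) = (-34*(-23))*((0 - 1*0)*0) = 782*((0 + 0)*0) = 782*(0*0) = 782*0 = 0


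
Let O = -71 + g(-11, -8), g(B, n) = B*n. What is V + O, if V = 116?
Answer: 133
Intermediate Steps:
O = 17 (O = -71 - 11*(-8) = -71 + 88 = 17)
V + O = 116 + 17 = 133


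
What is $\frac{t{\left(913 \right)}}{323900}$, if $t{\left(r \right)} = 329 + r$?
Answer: $\frac{621}{161950} \approx 0.0038345$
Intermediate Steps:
$\frac{t{\left(913 \right)}}{323900} = \frac{329 + 913}{323900} = 1242 \cdot \frac{1}{323900} = \frac{621}{161950}$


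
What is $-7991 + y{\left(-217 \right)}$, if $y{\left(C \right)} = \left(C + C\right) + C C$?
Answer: $38664$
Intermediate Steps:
$y{\left(C \right)} = C^{2} + 2 C$ ($y{\left(C \right)} = 2 C + C^{2} = C^{2} + 2 C$)
$-7991 + y{\left(-217 \right)} = -7991 - 217 \left(2 - 217\right) = -7991 - -46655 = -7991 + 46655 = 38664$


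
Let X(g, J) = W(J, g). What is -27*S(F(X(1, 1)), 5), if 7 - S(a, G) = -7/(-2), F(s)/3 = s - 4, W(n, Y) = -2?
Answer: -189/2 ≈ -94.500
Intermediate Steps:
X(g, J) = -2
F(s) = -12 + 3*s (F(s) = 3*(s - 4) = 3*(-4 + s) = -12 + 3*s)
S(a, G) = 7/2 (S(a, G) = 7 - (-7)/(-2) = 7 - (-7)*(-1)/2 = 7 - 1*7/2 = 7 - 7/2 = 7/2)
-27*S(F(X(1, 1)), 5) = -27*7/2 = -189/2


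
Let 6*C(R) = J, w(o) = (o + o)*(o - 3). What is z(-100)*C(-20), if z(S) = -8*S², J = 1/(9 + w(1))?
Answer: -8000/3 ≈ -2666.7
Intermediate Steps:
w(o) = 2*o*(-3 + o) (w(o) = (2*o)*(-3 + o) = 2*o*(-3 + o))
J = ⅕ (J = 1/(9 + 2*1*(-3 + 1)) = 1/(9 + 2*1*(-2)) = 1/(9 - 4) = 1/5 = ⅕ ≈ 0.20000)
C(R) = 1/30 (C(R) = (⅙)*(⅕) = 1/30)
z(-100)*C(-20) = -8*(-100)²*(1/30) = -8*10000*(1/30) = -80000*1/30 = -8000/3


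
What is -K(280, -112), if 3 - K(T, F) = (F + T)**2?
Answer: 28221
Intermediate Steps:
K(T, F) = 3 - (F + T)**2
-K(280, -112) = -(3 - (-112 + 280)**2) = -(3 - 1*168**2) = -(3 - 1*28224) = -(3 - 28224) = -1*(-28221) = 28221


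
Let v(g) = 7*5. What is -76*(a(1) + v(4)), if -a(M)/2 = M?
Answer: -2508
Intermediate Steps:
v(g) = 35
a(M) = -2*M
-76*(a(1) + v(4)) = -76*(-2*1 + 35) = -76*(-2 + 35) = -76*33 = -2508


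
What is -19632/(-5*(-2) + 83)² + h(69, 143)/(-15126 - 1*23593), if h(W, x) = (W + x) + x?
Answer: -8206471/3600867 ≈ -2.2790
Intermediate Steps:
h(W, x) = W + 2*x
-19632/(-5*(-2) + 83)² + h(69, 143)/(-15126 - 1*23593) = -19632/(-5*(-2) + 83)² + (69 + 2*143)/(-15126 - 1*23593) = -19632/(10 + 83)² + (69 + 286)/(-15126 - 23593) = -19632/(93²) + 355/(-38719) = -19632/8649 + 355*(-1/38719) = -19632*1/8649 - 355/38719 = -6544/2883 - 355/38719 = -8206471/3600867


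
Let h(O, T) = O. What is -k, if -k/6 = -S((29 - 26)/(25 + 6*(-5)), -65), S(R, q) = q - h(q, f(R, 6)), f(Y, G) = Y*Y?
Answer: 0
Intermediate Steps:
f(Y, G) = Y²
S(R, q) = 0 (S(R, q) = q - q = 0)
k = 0 (k = -(-6)*0 = -6*0 = 0)
-k = -1*0 = 0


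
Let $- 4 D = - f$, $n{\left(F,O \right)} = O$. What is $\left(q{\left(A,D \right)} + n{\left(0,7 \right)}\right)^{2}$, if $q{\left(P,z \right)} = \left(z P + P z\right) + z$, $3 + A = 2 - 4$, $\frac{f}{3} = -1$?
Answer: $\frac{3025}{16} \approx 189.06$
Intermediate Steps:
$f = -3$ ($f = 3 \left(-1\right) = -3$)
$D = - \frac{3}{4}$ ($D = - \frac{\left(-1\right) \left(-3\right)}{4} = \left(- \frac{1}{4}\right) 3 = - \frac{3}{4} \approx -0.75$)
$A = -5$ ($A = -3 + \left(2 - 4\right) = -3 - 2 = -5$)
$q{\left(P,z \right)} = z + 2 P z$ ($q{\left(P,z \right)} = \left(P z + P z\right) + z = 2 P z + z = z + 2 P z$)
$\left(q{\left(A,D \right)} + n{\left(0,7 \right)}\right)^{2} = \left(- \frac{3 \left(1 + 2 \left(-5\right)\right)}{4} + 7\right)^{2} = \left(- \frac{3 \left(1 - 10\right)}{4} + 7\right)^{2} = \left(\left(- \frac{3}{4}\right) \left(-9\right) + 7\right)^{2} = \left(\frac{27}{4} + 7\right)^{2} = \left(\frac{55}{4}\right)^{2} = \frac{3025}{16}$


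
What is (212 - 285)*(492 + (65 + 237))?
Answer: -57962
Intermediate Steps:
(212 - 285)*(492 + (65 + 237)) = -73*(492 + 302) = -73*794 = -57962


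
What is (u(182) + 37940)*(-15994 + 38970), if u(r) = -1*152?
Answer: 868217088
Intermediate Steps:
u(r) = -152
(u(182) + 37940)*(-15994 + 38970) = (-152 + 37940)*(-15994 + 38970) = 37788*22976 = 868217088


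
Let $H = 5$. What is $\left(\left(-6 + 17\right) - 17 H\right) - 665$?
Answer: $-739$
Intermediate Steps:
$\left(\left(-6 + 17\right) - 17 H\right) - 665 = \left(\left(-6 + 17\right) - 85\right) - 665 = \left(11 - 85\right) - 665 = -74 - 665 = -739$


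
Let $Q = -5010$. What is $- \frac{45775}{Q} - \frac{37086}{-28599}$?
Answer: $\frac{99661339}{9552066} \approx 10.433$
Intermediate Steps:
$- \frac{45775}{Q} - \frac{37086}{-28599} = - \frac{45775}{-5010} - \frac{37086}{-28599} = \left(-45775\right) \left(- \frac{1}{5010}\right) - - \frac{12362}{9533} = \frac{9155}{1002} + \frac{12362}{9533} = \frac{99661339}{9552066}$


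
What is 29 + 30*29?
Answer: 899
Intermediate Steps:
29 + 30*29 = 29 + 870 = 899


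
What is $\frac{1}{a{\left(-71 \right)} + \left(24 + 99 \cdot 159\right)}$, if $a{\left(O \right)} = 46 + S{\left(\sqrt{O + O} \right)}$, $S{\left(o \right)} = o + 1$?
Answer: $\frac{7906}{125009743} - \frac{i \sqrt{142}}{250019486} \approx 6.3243 \cdot 10^{-5} - 4.7662 \cdot 10^{-8} i$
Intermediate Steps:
$S{\left(o \right)} = 1 + o$
$a{\left(O \right)} = 47 + \sqrt{2} \sqrt{O}$ ($a{\left(O \right)} = 46 + \left(1 + \sqrt{O + O}\right) = 46 + \left(1 + \sqrt{2 O}\right) = 46 + \left(1 + \sqrt{2} \sqrt{O}\right) = 47 + \sqrt{2} \sqrt{O}$)
$\frac{1}{a{\left(-71 \right)} + \left(24 + 99 \cdot 159\right)} = \frac{1}{\left(47 + \sqrt{2} \sqrt{-71}\right) + \left(24 + 99 \cdot 159\right)} = \frac{1}{\left(47 + \sqrt{2} i \sqrt{71}\right) + \left(24 + 15741\right)} = \frac{1}{\left(47 + i \sqrt{142}\right) + 15765} = \frac{1}{15812 + i \sqrt{142}}$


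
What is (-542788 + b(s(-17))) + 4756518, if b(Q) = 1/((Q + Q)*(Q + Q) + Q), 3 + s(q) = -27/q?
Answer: 7989232369/1896 ≈ 4.2137e+6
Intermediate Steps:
s(q) = -3 - 27/q
b(Q) = 1/(Q + 4*Q²) (b(Q) = 1/((2*Q)*(2*Q) + Q) = 1/(4*Q² + Q) = 1/(Q + 4*Q²))
(-542788 + b(s(-17))) + 4756518 = (-542788 + 1/((-3 - 27/(-17))*(1 + 4*(-3 - 27/(-17))))) + 4756518 = (-542788 + 1/((-3 - 27*(-1/17))*(1 + 4*(-3 - 27*(-1/17))))) + 4756518 = (-542788 + 1/((-3 + 27/17)*(1 + 4*(-3 + 27/17)))) + 4756518 = (-542788 + 1/((-24/17)*(1 + 4*(-24/17)))) + 4756518 = (-542788 - 17/(24*(1 - 96/17))) + 4756518 = (-542788 - 17/(24*(-79/17))) + 4756518 = (-542788 - 17/24*(-17/79)) + 4756518 = (-542788 + 289/1896) + 4756518 = -1029125759/1896 + 4756518 = 7989232369/1896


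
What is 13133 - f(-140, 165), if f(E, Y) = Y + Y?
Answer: 12803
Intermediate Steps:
f(E, Y) = 2*Y
13133 - f(-140, 165) = 13133 - 2*165 = 13133 - 1*330 = 13133 - 330 = 12803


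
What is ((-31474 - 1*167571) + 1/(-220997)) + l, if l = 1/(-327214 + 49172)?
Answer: -12230608217579369/61446447874 ≈ -1.9905e+5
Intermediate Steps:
l = -1/278042 (l = 1/(-278042) = -1/278042 ≈ -3.5966e-6)
((-31474 - 1*167571) + 1/(-220997)) + l = ((-31474 - 1*167571) + 1/(-220997)) - 1/278042 = ((-31474 - 167571) - 1/220997) - 1/278042 = (-199045 - 1/220997) - 1/278042 = -43988347866/220997 - 1/278042 = -12230608217579369/61446447874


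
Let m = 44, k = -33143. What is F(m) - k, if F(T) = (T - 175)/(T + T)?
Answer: 2916453/88 ≈ 33142.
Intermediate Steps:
F(T) = (-175 + T)/(2*T) (F(T) = (-175 + T)/((2*T)) = (-175 + T)*(1/(2*T)) = (-175 + T)/(2*T))
F(m) - k = (½)*(-175 + 44)/44 - 1*(-33143) = (½)*(1/44)*(-131) + 33143 = -131/88 + 33143 = 2916453/88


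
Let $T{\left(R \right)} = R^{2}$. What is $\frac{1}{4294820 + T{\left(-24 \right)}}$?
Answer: $\frac{1}{4295396} \approx 2.3281 \cdot 10^{-7}$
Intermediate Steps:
$\frac{1}{4294820 + T{\left(-24 \right)}} = \frac{1}{4294820 + \left(-24\right)^{2}} = \frac{1}{4294820 + 576} = \frac{1}{4295396}$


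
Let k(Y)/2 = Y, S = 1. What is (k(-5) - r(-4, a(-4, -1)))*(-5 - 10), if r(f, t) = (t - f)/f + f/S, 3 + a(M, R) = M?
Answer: 405/4 ≈ 101.25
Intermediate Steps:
a(M, R) = -3 + M
k(Y) = 2*Y
r(f, t) = f + (t - f)/f (r(f, t) = (t - f)/f + f/1 = (t - f)/f + f*1 = (t - f)/f + f = f + (t - f)/f)
(k(-5) - r(-4, a(-4, -1)))*(-5 - 10) = (2*(-5) - (-1 - 4 + (-3 - 4)/(-4)))*(-5 - 10) = (-10 - (-1 - 4 - 7*(-¼)))*(-15) = (-10 - (-1 - 4 + 7/4))*(-15) = (-10 - 1*(-13/4))*(-15) = (-10 + 13/4)*(-15) = -27/4*(-15) = 405/4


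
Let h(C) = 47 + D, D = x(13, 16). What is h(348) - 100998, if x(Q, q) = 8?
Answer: -100943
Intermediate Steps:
D = 8
h(C) = 55 (h(C) = 47 + 8 = 55)
h(348) - 100998 = 55 - 100998 = -100943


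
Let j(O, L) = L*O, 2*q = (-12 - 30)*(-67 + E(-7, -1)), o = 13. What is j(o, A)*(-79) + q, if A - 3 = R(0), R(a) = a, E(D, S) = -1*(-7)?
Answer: -1821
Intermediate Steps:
E(D, S) = 7
A = 3 (A = 3 + 0 = 3)
q = 1260 (q = ((-12 - 30)*(-67 + 7))/2 = (-42*(-60))/2 = (½)*2520 = 1260)
j(o, A)*(-79) + q = (3*13)*(-79) + 1260 = 39*(-79) + 1260 = -3081 + 1260 = -1821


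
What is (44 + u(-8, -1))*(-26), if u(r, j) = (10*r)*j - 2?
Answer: -3172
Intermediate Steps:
u(r, j) = -2 + 10*j*r (u(r, j) = 10*j*r - 2 = -2 + 10*j*r)
(44 + u(-8, -1))*(-26) = (44 + (-2 + 10*(-1)*(-8)))*(-26) = (44 + (-2 + 80))*(-26) = (44 + 78)*(-26) = 122*(-26) = -3172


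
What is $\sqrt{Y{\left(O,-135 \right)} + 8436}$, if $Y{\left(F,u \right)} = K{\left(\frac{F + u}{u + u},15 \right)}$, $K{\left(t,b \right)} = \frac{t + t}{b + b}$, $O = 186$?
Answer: $\frac{\sqrt{68331498}}{90} \approx 91.848$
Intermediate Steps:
$K{\left(t,b \right)} = \frac{t}{b}$ ($K{\left(t,b \right)} = \frac{2 t}{2 b} = 2 t \frac{1}{2 b} = \frac{t}{b}$)
$Y{\left(F,u \right)} = \frac{F + u}{30 u}$ ($Y{\left(F,u \right)} = \frac{\left(F + u\right) \frac{1}{u + u}}{15} = \frac{F + u}{2 u} \frac{1}{15} = \frac{F + u}{30 u}$)
$\sqrt{Y{\left(O,-135 \right)} + 8436} = \sqrt{\frac{186 - 135}{30 \left(-135\right)} + 8436} = \sqrt{\frac{1}{30} \left(- \frac{1}{135}\right) 51 + 8436} = \sqrt{- \frac{17}{1350} + 8436} = \sqrt{\frac{11388583}{1350}} = \frac{\sqrt{68331498}}{90}$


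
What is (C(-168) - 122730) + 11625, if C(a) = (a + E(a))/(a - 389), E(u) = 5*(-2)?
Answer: -61885307/557 ≈ -1.1110e+5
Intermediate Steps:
E(u) = -10
C(a) = (-10 + a)/(-389 + a) (C(a) = (a - 10)/(a - 389) = (-10 + a)/(-389 + a))
(C(-168) - 122730) + 11625 = ((-10 - 168)/(-389 - 168) - 122730) + 11625 = (-178/(-557) - 122730) + 11625 = (-1/557*(-178) - 122730) + 11625 = (178/557 - 122730) + 11625 = -68360432/557 + 11625 = -61885307/557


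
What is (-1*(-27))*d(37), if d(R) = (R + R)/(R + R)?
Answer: 27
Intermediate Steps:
d(R) = 1 (d(R) = (2*R)/((2*R)) = (2*R)*(1/(2*R)) = 1)
(-1*(-27))*d(37) = -1*(-27)*1 = 27*1 = 27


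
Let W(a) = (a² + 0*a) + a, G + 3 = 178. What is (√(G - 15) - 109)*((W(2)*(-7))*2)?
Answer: 9156 - 336*√10 ≈ 8093.5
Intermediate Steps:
G = 175 (G = -3 + 178 = 175)
W(a) = a + a² (W(a) = (a² + 0) + a = a² + a = a + a²)
(√(G - 15) - 109)*((W(2)*(-7))*2) = (√(175 - 15) - 109)*(((2*(1 + 2))*(-7))*2) = (√160 - 109)*(((2*3)*(-7))*2) = (4*√10 - 109)*((6*(-7))*2) = (-109 + 4*√10)*(-42*2) = (-109 + 4*√10)*(-84) = 9156 - 336*√10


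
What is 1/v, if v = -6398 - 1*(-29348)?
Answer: 1/22950 ≈ 4.3573e-5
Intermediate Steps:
v = 22950 (v = -6398 + 29348 = 22950)
1/v = 1/22950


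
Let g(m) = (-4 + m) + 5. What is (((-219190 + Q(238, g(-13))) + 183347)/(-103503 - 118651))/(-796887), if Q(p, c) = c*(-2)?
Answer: -731/3612890502 ≈ -2.0233e-7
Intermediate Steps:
g(m) = 1 + m
Q(p, c) = -2*c
(((-219190 + Q(238, g(-13))) + 183347)/(-103503 - 118651))/(-796887) = (((-219190 - 2*(1 - 13)) + 183347)/(-103503 - 118651))/(-796887) = (((-219190 - 2*(-12)) + 183347)/(-222154))*(-1/796887) = (((-219190 + 24) + 183347)*(-1/222154))*(-1/796887) = ((-219166 + 183347)*(-1/222154))*(-1/796887) = -35819*(-1/222154)*(-1/796887) = (35819/222154)*(-1/796887) = -731/3612890502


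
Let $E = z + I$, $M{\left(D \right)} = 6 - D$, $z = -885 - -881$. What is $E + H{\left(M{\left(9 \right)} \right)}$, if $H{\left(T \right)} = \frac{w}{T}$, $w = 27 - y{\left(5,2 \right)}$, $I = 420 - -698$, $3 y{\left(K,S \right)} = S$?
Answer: $\frac{9947}{9} \approx 1105.2$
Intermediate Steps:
$y{\left(K,S \right)} = \frac{S}{3}$
$I = 1118$ ($I = 420 + 698 = 1118$)
$z = -4$ ($z = -885 + 881 = -4$)
$w = \frac{79}{3}$ ($w = 27 - \frac{1}{3} \cdot 2 = 27 - \frac{2}{3} = \frac{79}{3} \approx 26.333$)
$H{\left(T \right)} = \frac{79}{3 T}$
$E = 1114$ ($E = -4 + 1118 = 1114$)
$E + H{\left(M{\left(9 \right)} \right)} = 1114 + \frac{79}{3 \left(6 - 9\right)} = 1114 + \frac{79}{3 \left(-3\right)} = 1114 + \frac{79}{3} \left(- \frac{1}{3}\right) = 1114 - \frac{79}{9} = \frac{9947}{9}$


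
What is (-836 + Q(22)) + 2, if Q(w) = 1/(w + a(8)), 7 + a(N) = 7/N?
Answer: -105910/127 ≈ -833.94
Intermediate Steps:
a(N) = -7 + 7/N
Q(w) = 1/(-49/8 + w) (Q(w) = 1/(w + (-7 + 7/8)) = 1/(w - 49/8) = 1/(-49/8 + w))
(-836 + Q(22)) + 2 = (-836 + 8/(-49 + 8*22)) + 2 = (-836 + 8/(-49 + 176)) + 2 = (-836 + 8/127) + 2 = -106164/127 + 2 = -105910/127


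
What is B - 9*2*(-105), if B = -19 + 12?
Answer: 1883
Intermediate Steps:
B = -7
B - 9*2*(-105) = -7 - 9*2*(-105) = -7 - 18*(-105) = -7 + 1890 = 1883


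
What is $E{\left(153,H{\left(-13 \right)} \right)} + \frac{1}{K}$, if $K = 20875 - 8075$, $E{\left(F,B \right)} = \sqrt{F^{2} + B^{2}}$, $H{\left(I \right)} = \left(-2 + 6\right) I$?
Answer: $\frac{1}{12800} + \sqrt{26113} \approx 161.6$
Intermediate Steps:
$H{\left(I \right)} = 4 I$
$E{\left(F,B \right)} = \sqrt{B^{2} + F^{2}}$
$K = 12800$ ($K = 20875 - 8075 = 12800$)
$E{\left(153,H{\left(-13 \right)} \right)} + \frac{1}{K} = \sqrt{\left(4 \left(-13\right)\right)^{2} + 153^{2}} + \frac{1}{12800} = \sqrt{\left(-52\right)^{2} + 23409} + \frac{1}{12800} = \sqrt{2704 + 23409} + \frac{1}{12800} = \sqrt{26113} + \frac{1}{12800} = \frac{1}{12800} + \sqrt{26113}$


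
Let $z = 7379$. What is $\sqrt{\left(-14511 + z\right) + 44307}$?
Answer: $5 \sqrt{1487} \approx 192.81$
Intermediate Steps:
$\sqrt{\left(-14511 + z\right) + 44307} = \sqrt{\left(-14511 + 7379\right) + 44307} = \sqrt{-7132 + 44307} = \sqrt{37175} = 5 \sqrt{1487}$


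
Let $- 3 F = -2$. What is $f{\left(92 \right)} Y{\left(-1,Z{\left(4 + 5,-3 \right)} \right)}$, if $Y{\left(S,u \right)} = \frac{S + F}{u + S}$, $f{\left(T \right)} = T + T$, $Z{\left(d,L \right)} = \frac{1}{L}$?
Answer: $46$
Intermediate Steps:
$F = \frac{2}{3}$ ($F = \left(- \frac{1}{3}\right) \left(-2\right) = \frac{2}{3} \approx 0.66667$)
$f{\left(T \right)} = 2 T$
$Y{\left(S,u \right)} = \frac{\frac{2}{3} + S}{S + u}$ ($Y{\left(S,u \right)} = \frac{S + \frac{2}{3}}{u + S} = \frac{\frac{2}{3} + S}{S + u}$)
$f{\left(92 \right)} Y{\left(-1,Z{\left(4 + 5,-3 \right)} \right)} = 2 \cdot 92 \frac{\frac{2}{3} - 1}{-1 + \frac{1}{-3}} = 184 \frac{1}{-1 - \frac{1}{3}} \left(- \frac{1}{3}\right) = 184 \frac{1}{- \frac{4}{3}} \left(- \frac{1}{3}\right) = 184 \left(\left(- \frac{3}{4}\right) \left(- \frac{1}{3}\right)\right) = 184 \cdot \frac{1}{4} = 46$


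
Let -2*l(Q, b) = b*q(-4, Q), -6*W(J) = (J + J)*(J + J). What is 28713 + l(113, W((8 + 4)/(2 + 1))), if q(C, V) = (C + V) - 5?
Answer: 87803/3 ≈ 29268.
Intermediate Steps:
q(C, V) = -5 + C + V
W(J) = -2*J**2/3 (W(J) = -(J + J)*(J + J)/6 = -2*J*2*J/6 = -2*J**2/3)
l(Q, b) = -b*(-9 + Q)/2 (l(Q, b) = -b*(-5 - 4 + Q)/2 = -b*(-9 + Q)/2)
28713 + l(113, W((8 + 4)/(2 + 1))) = 28713 + (-2*(8 + 4)**2/(2 + 1)**2/3)*(9 - 1*113)/2 = 28713 + (-2*(12/3)**2/3)*(9 - 113)/2 = 28713 + (1/2)*(-2*(12*(1/3))**2/3)*(-104) = 28713 + (1/2)*(-2/3*4**2)*(-104) = 28713 + (1/2)*(-2/3*16)*(-104) = 28713 + (1/2)*(-32/3)*(-104) = 28713 + 1664/3 = 87803/3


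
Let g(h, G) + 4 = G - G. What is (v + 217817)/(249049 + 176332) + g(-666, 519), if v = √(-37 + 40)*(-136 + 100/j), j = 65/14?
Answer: -1483707/425381 - 1488*√3/5529953 ≈ -3.4884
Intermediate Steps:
g(h, G) = -4 (g(h, G) = -4 + (G - G) = -4 + 0 = -4)
j = 65/14 (j = 65*(1/14) = 65/14 ≈ 4.6429)
v = -1488*√3/13 (v = √(-37 + 40)*(-136 + 100/(65/14)) = √3*(-136 + 100*(14/65)) = √3*(-136 + 280/13) = √3*(-1488/13) = -1488*√3/13 ≈ -198.25)
(v + 217817)/(249049 + 176332) + g(-666, 519) = (-1488*√3/13 + 217817)/(249049 + 176332) - 4 = (217817 - 1488*√3/13)/425381 - 4 = (217817 - 1488*√3/13)*(1/425381) - 4 = (217817/425381 - 1488*√3/5529953) - 4 = -1483707/425381 - 1488*√3/5529953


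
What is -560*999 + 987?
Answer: -558453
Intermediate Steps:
-560*999 + 987 = -559440 + 987 = -558453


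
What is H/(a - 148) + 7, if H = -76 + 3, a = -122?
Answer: 1963/270 ≈ 7.2704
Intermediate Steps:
H = -73
H/(a - 148) + 7 = -73/(-122 - 148) + 7 = -73/(-270) + 7 = -73*(-1/270) + 7 = 73/270 + 7 = 1963/270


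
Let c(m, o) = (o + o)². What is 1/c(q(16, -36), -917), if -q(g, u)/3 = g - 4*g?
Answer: 1/3363556 ≈ 2.9730e-7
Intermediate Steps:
q(g, u) = 9*g (q(g, u) = -3*(g - 4*g) = -(-9)*g = 9*g)
c(m, o) = 4*o² (c(m, o) = (2*o)² = 4*o²)
1/c(q(16, -36), -917) = 1/(4*(-917)²) = 1/(4*840889) = 1/3363556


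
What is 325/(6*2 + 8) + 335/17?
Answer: 2445/68 ≈ 35.956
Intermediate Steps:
325/(6*2 + 8) + 335/17 = 325/(12 + 8) + 335*(1/17) = 325/20 + 335/17 = 325*(1/20) + 335/17 = 65/4 + 335/17 = 2445/68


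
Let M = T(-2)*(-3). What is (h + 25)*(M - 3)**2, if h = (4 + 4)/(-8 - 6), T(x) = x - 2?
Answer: 13851/7 ≈ 1978.7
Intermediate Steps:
T(x) = -2 + x
M = 12 (M = (-2 - 2)*(-3) = -4*(-3) = 12)
h = -4/7 (h = 8/(-14) = 8*(-1/14) = -4/7 ≈ -0.57143)
(h + 25)*(M - 3)**2 = (-4/7 + 25)*(12 - 3)**2 = (171/7)*9**2 = (171/7)*81 = 13851/7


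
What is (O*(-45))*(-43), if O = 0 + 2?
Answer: 3870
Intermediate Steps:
O = 2
(O*(-45))*(-43) = (2*(-45))*(-43) = -90*(-43) = 3870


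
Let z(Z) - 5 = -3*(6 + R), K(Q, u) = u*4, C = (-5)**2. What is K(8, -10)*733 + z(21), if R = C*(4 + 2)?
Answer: -29783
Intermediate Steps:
C = 25
K(Q, u) = 4*u
R = 150 (R = 25*(4 + 2) = 25*6 = 150)
z(Z) = -463 (z(Z) = 5 - 3*(6 + 150) = 5 - 3*156 = 5 - 468 = -463)
K(8, -10)*733 + z(21) = (4*(-10))*733 - 463 = -40*733 - 463 = -29320 - 463 = -29783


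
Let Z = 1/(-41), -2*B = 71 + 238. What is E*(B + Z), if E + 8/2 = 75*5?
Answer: -4700941/82 ≈ -57329.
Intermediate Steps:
E = 371 (E = -4 + 75*5 = -4 + 375 = 371)
B = -309/2 (B = -(71 + 238)/2 = -1/2*309 = -309/2 ≈ -154.50)
Z = -1/41 ≈ -0.024390
E*(B + Z) = 371*(-309/2 - 1/41) = 371*(-12671/82) = -4700941/82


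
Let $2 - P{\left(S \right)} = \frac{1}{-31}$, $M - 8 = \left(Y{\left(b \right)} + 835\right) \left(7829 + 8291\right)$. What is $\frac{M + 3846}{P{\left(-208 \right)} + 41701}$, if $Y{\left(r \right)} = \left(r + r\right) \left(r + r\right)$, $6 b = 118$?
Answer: $\frac{5357286173}{5817573} \approx 920.88$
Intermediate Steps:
$b = \frac{59}{3}$ ($b = \frac{1}{6} \cdot 118 = \frac{59}{3} \approx 19.667$)
$Y{\left(r \right)} = 4 r^{2}$ ($Y{\left(r \right)} = 2 r 2 r = 4 r^{2}$)
$M = \frac{345596752}{9}$ ($M = 8 + \left(4 \left(\frac{59}{3}\right)^{2} + 835\right) \left(7829 + 8291\right) = 8 + \left(4 \cdot \frac{3481}{9} + 835\right) 16120 = 8 + \left(\frac{13924}{9} + 835\right) 16120 = 8 + \frac{21439}{9} \cdot 16120 = 8 + \frac{345596680}{9} = \frac{345596752}{9} \approx 3.84 \cdot 10^{7}$)
$P{\left(S \right)} = \frac{63}{31}$ ($P{\left(S \right)} = 2 - \frac{1}{-31} = 2 - - \frac{1}{31} = 2 + \frac{1}{31} = \frac{63}{31}$)
$\frac{M + 3846}{P{\left(-208 \right)} + 41701} = \frac{\frac{345596752}{9} + 3846}{\frac{63}{31} + 41701} = \frac{345631366}{9 \cdot \frac{1292794}{31}} = \frac{345631366}{9} \cdot \frac{31}{1292794} = \frac{5357286173}{5817573}$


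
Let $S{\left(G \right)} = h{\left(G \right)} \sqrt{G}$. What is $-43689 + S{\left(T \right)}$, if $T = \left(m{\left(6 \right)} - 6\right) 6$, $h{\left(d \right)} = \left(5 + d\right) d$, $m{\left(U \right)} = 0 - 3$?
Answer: $-43689 + 7938 i \sqrt{6} \approx -43689.0 + 19444.0 i$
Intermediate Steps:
$m{\left(U \right)} = -3$
$h{\left(d \right)} = d \left(5 + d\right)$
$T = -54$ ($T = \left(-3 - 6\right) 6 = \left(-9\right) 6 = -54$)
$S{\left(G \right)} = G^{\frac{3}{2}} \left(5 + G\right)$ ($S{\left(G \right)} = G \left(5 + G\right) \sqrt{G} = G^{\frac{3}{2}} \left(5 + G\right)$)
$-43689 + S{\left(T \right)} = -43689 + \left(-54\right)^{\frac{3}{2}} \left(5 - 54\right) = -43689 + - 162 i \sqrt{6} \left(-49\right) = -43689 + 7938 i \sqrt{6}$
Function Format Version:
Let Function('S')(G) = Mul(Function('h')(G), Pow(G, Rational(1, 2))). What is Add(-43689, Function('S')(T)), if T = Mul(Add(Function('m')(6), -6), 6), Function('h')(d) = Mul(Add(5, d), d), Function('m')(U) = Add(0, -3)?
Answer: Add(-43689, Mul(7938, I, Pow(6, Rational(1, 2)))) ≈ Add(-43689., Mul(19444., I))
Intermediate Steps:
Function('m')(U) = -3
Function('h')(d) = Mul(d, Add(5, d))
T = -54 (T = Mul(Add(-3, -6), 6) = Mul(-9, 6) = -54)
Function('S')(G) = Mul(Pow(G, Rational(3, 2)), Add(5, G)) (Function('S')(G) = Mul(Mul(G, Add(5, G)), Pow(G, Rational(1, 2))) = Mul(Pow(G, Rational(3, 2)), Add(5, G)))
Add(-43689, Function('S')(T)) = Add(-43689, Mul(Pow(-54, Rational(3, 2)), Add(5, -54))) = Add(-43689, Mul(Mul(-162, I, Pow(6, Rational(1, 2))), -49)) = Add(-43689, Mul(7938, I, Pow(6, Rational(1, 2))))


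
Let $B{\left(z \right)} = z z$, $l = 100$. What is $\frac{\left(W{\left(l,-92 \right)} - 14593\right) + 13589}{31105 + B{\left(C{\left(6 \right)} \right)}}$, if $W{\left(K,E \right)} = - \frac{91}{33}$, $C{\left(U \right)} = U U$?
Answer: $- \frac{33223}{1069233} \approx -0.031072$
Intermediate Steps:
$C{\left(U \right)} = U^{2}$
$W{\left(K,E \right)} = - \frac{91}{33}$ ($W{\left(K,E \right)} = \left(-91\right) \frac{1}{33} = - \frac{91}{33}$)
$B{\left(z \right)} = z^{2}$
$\frac{\left(W{\left(l,-92 \right)} - 14593\right) + 13589}{31105 + B{\left(C{\left(6 \right)} \right)}} = \frac{\left(- \frac{91}{33} - 14593\right) + 13589}{31105 + \left(6^{2}\right)^{2}} = \frac{- \frac{481660}{33} + 13589}{31105 + 36^{2}} = - \frac{33223}{33 \left(31105 + 1296\right)} = - \frac{33223}{33 \cdot 32401} = \left(- \frac{33223}{33}\right) \frac{1}{32401} = - \frac{33223}{1069233}$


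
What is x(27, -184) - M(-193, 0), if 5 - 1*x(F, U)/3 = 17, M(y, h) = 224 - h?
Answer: -260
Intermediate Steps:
x(F, U) = -36 (x(F, U) = 15 - 3*17 = 15 - 51 = -36)
x(27, -184) - M(-193, 0) = -36 - (224 - 1*0) = -36 - (224 + 0) = -36 - 1*224 = -36 - 224 = -260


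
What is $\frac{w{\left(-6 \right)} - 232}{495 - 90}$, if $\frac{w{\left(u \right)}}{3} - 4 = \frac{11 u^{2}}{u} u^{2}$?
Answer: $- \frac{7348}{405} \approx -18.143$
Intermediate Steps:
$w{\left(u \right)} = 12 + 33 u^{3}$ ($w{\left(u \right)} = 12 + 3 \frac{11 u^{2}}{u} u^{2} = 12 + 3 \cdot 11 u u^{2} = 12 + 3 \cdot 11 u^{3} = 12 + 33 u^{3}$)
$\frac{w{\left(-6 \right)} - 232}{495 - 90} = \frac{\left(12 + 33 \left(-6\right)^{3}\right) - 232}{495 - 90} = \frac{\left(12 + 33 \left(-216\right)\right) + \left(-239 + 7\right)}{405} = \left(\left(12 - 7128\right) - 232\right) \frac{1}{405} = \left(-7116 - 232\right) \frac{1}{405} = \left(-7348\right) \frac{1}{405} = - \frac{7348}{405}$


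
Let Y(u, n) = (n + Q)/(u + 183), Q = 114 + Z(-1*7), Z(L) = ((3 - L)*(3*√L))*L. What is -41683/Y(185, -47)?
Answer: -1027736048/313189 - 3221262240*I*√7/313189 ≈ -3281.5 - 27213.0*I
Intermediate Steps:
Z(L) = 3*L^(3/2)*(3 - L) (Z(L) = (3*√L*(3 - L))*L = 3*L^(3/2)*(3 - L))
Q = 114 - 210*I*√7 (Q = 114 + 3*(-1*7)^(3/2)*(3 - (-1)*7) = 114 + 3*(-7)^(3/2)*(3 - 1*(-7)) = 114 + 3*(-7*I*√7)*(3 + 7) = 114 + 3*(-7*I*√7)*10 = 114 - 210*I*√7 ≈ 114.0 - 555.61*I)
Y(u, n) = (114 + n - 210*I*√7)/(183 + u) (Y(u, n) = (n + (114 - 210*I*√7))/(u + 183) = (114 + n - 210*I*√7)/(183 + u))
-41683/Y(185, -47) = -41683*(183 + 185)/(114 - 47 - 210*I*√7) = -41683*368/(67 - 210*I*√7) = -41683/(67/368 - 105*I*√7/184)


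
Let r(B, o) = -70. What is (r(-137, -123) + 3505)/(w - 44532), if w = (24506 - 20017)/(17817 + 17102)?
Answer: -119946765/1555008419 ≈ -0.077136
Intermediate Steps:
w = 4489/34919 ≈ 0.12855
(r(-137, -123) + 3505)/(w - 44532) = (-70 + 3505)/(4489/34919 - 44532) = 3435/(-1555008419/34919) = 3435*(-34919/1555008419) = -119946765/1555008419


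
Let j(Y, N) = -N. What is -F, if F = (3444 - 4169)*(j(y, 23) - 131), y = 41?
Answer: -111650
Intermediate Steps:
F = 111650 (F = (3444 - 4169)*(-1*23 - 131) = -725*(-23 - 131) = -725*(-154) = 111650)
-F = -1*111650 = -111650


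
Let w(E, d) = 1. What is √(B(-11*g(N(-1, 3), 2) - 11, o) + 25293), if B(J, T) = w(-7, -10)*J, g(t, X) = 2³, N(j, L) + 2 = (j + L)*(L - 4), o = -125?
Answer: √25194 ≈ 158.73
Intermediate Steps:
N(j, L) = -2 + (-4 + L)*(L + j) (N(j, L) = -2 + (j + L)*(L - 4) = -2 + (L + j)*(-4 + L) = -2 + (-4 + L)*(L + j))
g(t, X) = 8
B(J, T) = J (B(J, T) = 1*J = J)
√(B(-11*g(N(-1, 3), 2) - 11, o) + 25293) = √((-11*8 - 11) + 25293) = √((-88 - 11) + 25293) = √(-99 + 25293) = √25194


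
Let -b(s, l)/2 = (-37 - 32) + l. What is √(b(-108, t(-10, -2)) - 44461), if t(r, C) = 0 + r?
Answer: I*√44303 ≈ 210.48*I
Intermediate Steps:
t(r, C) = r
b(s, l) = 138 - 2*l (b(s, l) = -2*((-37 - 32) + l) = -2*(-69 + l) = 138 - 2*l)
√(b(-108, t(-10, -2)) - 44461) = √((138 - 2*(-10)) - 44461) = √((138 + 20) - 44461) = √(158 - 44461) = √(-44303) = I*√44303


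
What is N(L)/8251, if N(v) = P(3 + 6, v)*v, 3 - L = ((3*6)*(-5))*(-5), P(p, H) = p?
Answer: -4023/8251 ≈ -0.48758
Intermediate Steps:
L = -447 (L = 3 - (3*6)*(-5)*(-5) = 3 - 18*(-5)*(-5) = 3 - (-90)*(-5) = 3 - 1*450 = 3 - 450 = -447)
N(v) = 9*v (N(v) = (3 + 6)*v = 9*v)
N(L)/8251 = (9*(-447))/8251 = -4023*1/8251 = -4023/8251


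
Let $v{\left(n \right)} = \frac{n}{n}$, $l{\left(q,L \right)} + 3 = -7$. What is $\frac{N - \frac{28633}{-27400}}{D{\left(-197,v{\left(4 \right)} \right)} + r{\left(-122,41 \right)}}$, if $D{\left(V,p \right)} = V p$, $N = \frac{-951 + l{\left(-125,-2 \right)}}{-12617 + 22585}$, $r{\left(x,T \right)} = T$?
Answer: $- \frac{236389}{38875200} \approx -0.0060807$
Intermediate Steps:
$l{\left(q,L \right)} = -10$ ($l{\left(q,L \right)} = -3 - 7 = -10$)
$N = - \frac{961}{9968}$ ($N = \frac{-951 - 10}{-12617 + 22585} = - \frac{961}{9968} \approx -0.096408$)
$v{\left(n \right)} = 1$
$\frac{N - \frac{28633}{-27400}}{D{\left(-197,v{\left(4 \right)} \right)} + r{\left(-122,41 \right)}} = \frac{- \frac{961}{9968} - \frac{28633}{-27400}}{\left(-197\right) 1 + 41} = \frac{- \frac{961}{9968} - - \frac{209}{200}}{-197 + 41} = \frac{- \frac{961}{9968} + \frac{209}{200}}{-156} = \frac{236389}{249200} \left(- \frac{1}{156}\right) = - \frac{236389}{38875200}$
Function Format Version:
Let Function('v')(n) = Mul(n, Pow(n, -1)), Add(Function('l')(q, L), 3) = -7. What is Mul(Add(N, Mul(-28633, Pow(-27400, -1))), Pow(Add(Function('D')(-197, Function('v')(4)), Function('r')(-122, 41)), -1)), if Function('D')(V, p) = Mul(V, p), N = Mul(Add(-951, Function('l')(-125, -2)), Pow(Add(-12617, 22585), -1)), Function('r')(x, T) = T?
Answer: Rational(-236389, 38875200) ≈ -0.0060807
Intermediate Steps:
Function('l')(q, L) = -10 (Function('l')(q, L) = Add(-3, -7) = -10)
N = Rational(-961, 9968) (N = Mul(Add(-951, -10), Pow(Add(-12617, 22585), -1)) = Mul(-961, Pow(9968, -1)) = Mul(-961, Rational(1, 9968)) = Rational(-961, 9968) ≈ -0.096408)
Function('v')(n) = 1
Mul(Add(N, Mul(-28633, Pow(-27400, -1))), Pow(Add(Function('D')(-197, Function('v')(4)), Function('r')(-122, 41)), -1)) = Mul(Add(Rational(-961, 9968), Mul(-28633, Pow(-27400, -1))), Pow(Add(Mul(-197, 1), 41), -1)) = Mul(Add(Rational(-961, 9968), Mul(-28633, Rational(-1, 27400))), Pow(Add(-197, 41), -1)) = Mul(Add(Rational(-961, 9968), Rational(209, 200)), Pow(-156, -1)) = Mul(Rational(236389, 249200), Rational(-1, 156)) = Rational(-236389, 38875200)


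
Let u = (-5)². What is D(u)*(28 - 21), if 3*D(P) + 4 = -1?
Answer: -35/3 ≈ -11.667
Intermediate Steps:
u = 25
D(P) = -5/3 (D(P) = -4/3 + (⅓)*(-1) = -4/3 - ⅓ = -5/3)
D(u)*(28 - 21) = -5*(28 - 21)/3 = -5/3*7 = -35/3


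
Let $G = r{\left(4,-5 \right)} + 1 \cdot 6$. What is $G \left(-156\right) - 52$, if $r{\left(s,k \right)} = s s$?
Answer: $-3484$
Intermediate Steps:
$r{\left(s,k \right)} = s^{2}$
$G = 22$ ($G = 4^{2} + 1 \cdot 6 = 16 + 6 = 22$)
$G \left(-156\right) - 52 = 22 \left(-156\right) - 52 = -3432 - 52 = -3484$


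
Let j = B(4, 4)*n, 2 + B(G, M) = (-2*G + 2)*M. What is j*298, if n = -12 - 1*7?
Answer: 147212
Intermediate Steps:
n = -19 (n = -12 - 7 = -19)
B(G, M) = -2 + M*(2 - 2*G) (B(G, M) = -2 + (-2*G + 2)*M = -2 + (2 - 2*G)*M = -2 + M*(2 - 2*G))
j = 494 (j = (-2 + 2*4 - 2*4*4)*(-19) = (-2 + 8 - 32)*(-19) = -26*(-19) = 494)
j*298 = 494*298 = 147212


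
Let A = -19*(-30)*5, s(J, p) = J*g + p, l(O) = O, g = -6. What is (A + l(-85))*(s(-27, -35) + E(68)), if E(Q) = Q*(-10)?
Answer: -1529045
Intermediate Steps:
E(Q) = -10*Q
s(J, p) = p - 6*J (s(J, p) = J*(-6) + p = -6*J + p = p - 6*J)
A = 2850 (A = 570*5 = 2850)
(A + l(-85))*(s(-27, -35) + E(68)) = (2850 - 85)*((-35 - 6*(-27)) - 10*68) = 2765*((-35 + 162) - 680) = 2765*(127 - 680) = 2765*(-553) = -1529045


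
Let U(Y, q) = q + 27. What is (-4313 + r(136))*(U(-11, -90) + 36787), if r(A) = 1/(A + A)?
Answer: -10770552435/68 ≈ -1.5839e+8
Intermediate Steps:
r(A) = 1/(2*A)
U(Y, q) = 27 + q
(-4313 + r(136))*(U(-11, -90) + 36787) = (-4313 + (½)/136)*((27 - 90) + 36787) = (-4313 + (½)*(1/136))*(-63 + 36787) = (-4313 + 1/272)*36724 = -1173135/272*36724 = -10770552435/68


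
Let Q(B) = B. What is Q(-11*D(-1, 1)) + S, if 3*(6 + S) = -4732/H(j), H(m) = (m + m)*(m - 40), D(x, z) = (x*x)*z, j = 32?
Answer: -5345/384 ≈ -13.919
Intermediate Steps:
D(x, z) = z*x² (D(x, z) = x²*z = z*x²)
H(m) = 2*m*(-40 + m) (H(m) = (2*m)*(-40 + m) = 2*m*(-40 + m))
S = -1121/384 (S = -6 + (-4732*1/(64*(-40 + 32)))/3 = -6 + (-4732/(2*32*(-8)))/3 = -6 + (-4732/(-512))/3 = -6 + (-4732*(-1/512))/3 = -6 + (⅓)*(1183/128) = -6 + 1183/384 = -1121/384 ≈ -2.9193)
Q(-11*D(-1, 1)) + S = -11*(-1)² - 1121/384 = -11 - 1121/384 = -5345/384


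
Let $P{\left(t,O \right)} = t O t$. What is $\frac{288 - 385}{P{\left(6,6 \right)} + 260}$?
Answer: $- \frac{97}{476} \approx -0.20378$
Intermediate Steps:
$P{\left(t,O \right)} = O t^{2}$ ($P{\left(t,O \right)} = O t t = O t^{2}$)
$\frac{288 - 385}{P{\left(6,6 \right)} + 260} = \frac{288 - 385}{6 \cdot 6^{2} + 260} = - \frac{97}{6 \cdot 36 + 260} = - \frac{97}{216 + 260} = - \frac{97}{476}$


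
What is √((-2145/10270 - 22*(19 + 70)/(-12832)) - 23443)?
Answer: 5*I*√15056954286029/126716 ≈ 153.11*I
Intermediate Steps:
√((-2145/10270 - 22*(19 + 70)/(-12832)) - 23443) = √((-2145*1/10270 - 22*89*(-1/12832)) - 23443) = √((-33/158 - 1958*(-1/12832)) - 23443) = √((-33/158 + 979/6416) - 23443) = √(-28523/506864 - 23443) = √(-11882441275/506864) = 5*I*√15056954286029/126716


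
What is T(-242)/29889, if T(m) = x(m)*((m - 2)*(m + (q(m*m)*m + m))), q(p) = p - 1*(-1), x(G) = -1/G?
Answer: 14290348/29889 ≈ 478.11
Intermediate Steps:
q(p) = 1 + p (q(p) = p + 1 = 1 + p)
T(m) = -(-2 + m)*(2*m + m*(1 + m²))/m (T(m) = (-1/m)*((m - 2)*(m + ((1 + m*m)*m + m))) = (-1/m)*((-2 + m)*(m + ((1 + m²)*m + m))) = (-1/m)*((-2 + m)*(m + (m*(1 + m²) + m))) = (-1/m)*((-2 + m)*(m + (m + m*(1 + m²)))) = (-1/m)*((-2 + m)*(2*m + m*(1 + m²))) = -(-2 + m)*(2*m + m*(1 + m²))/m)
T(-242)/29889 = (6 - 1*(-242)³ - 3*(-242) + 2*(-242)²)/29889 = (6 - 1*(-14172488) + 726 + 2*58564)*(1/29889) = (6 + 14172488 + 726 + 117128)*(1/29889) = 14290348*(1/29889) = 14290348/29889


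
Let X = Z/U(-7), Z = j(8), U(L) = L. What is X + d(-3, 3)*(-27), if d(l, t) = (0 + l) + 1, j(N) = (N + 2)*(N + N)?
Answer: 218/7 ≈ 31.143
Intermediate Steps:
j(N) = 2*N*(2 + N) (j(N) = (2 + N)*(2*N) = 2*N*(2 + N))
Z = 160 (Z = 2*8*(2 + 8) = 2*8*10 = 160)
X = -160/7 (X = 160/(-7) = 160*(-⅐) = -160/7 ≈ -22.857)
d(l, t) = 1 + l (d(l, t) = l + 1 = 1 + l)
X + d(-3, 3)*(-27) = -160/7 + (1 - 3)*(-27) = -160/7 - 2*(-27) = -160/7 + 54 = 218/7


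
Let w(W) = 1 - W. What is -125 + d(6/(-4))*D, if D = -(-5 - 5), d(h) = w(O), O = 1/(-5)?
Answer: -113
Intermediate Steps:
O = -1/5 ≈ -0.20000
d(h) = 6/5 (d(h) = 1 - 1*(-1/5) = 1 + 1/5 = 6/5)
D = 10 (D = -1*(-10) = 10)
-125 + d(6/(-4))*D = -125 + (6/5)*10 = -125 + 12 = -113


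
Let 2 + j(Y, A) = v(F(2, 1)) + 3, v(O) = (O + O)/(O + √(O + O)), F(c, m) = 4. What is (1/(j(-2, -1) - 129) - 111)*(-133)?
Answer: 56723569/3842 - 133*√2/7684 ≈ 14764.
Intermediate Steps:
v(O) = 2*O/(O + √2*√O) (v(O) = (2*O)/(O + √(2*O)) = (2*O)/(O + √2*√O) = 2*O/(O + √2*√O))
j(Y, A) = 1 + 8/(4 + 2*√2) (j(Y, A) = -2 + (2*4/(4 + √2*√4) + 3) = -2 + (2*4/(4 + √2*2) + 3) = -2 + (2*4/(4 + 2*√2) + 3) = -2 + (8/(4 + 2*√2) + 3) = -2 + (3 + 8/(4 + 2*√2)) = 1 + 8/(4 + 2*√2))
(1/(j(-2, -1) - 129) - 111)*(-133) = (1/((5 - 2*√2) - 129) - 111)*(-133) = (1/(-124 - 2*√2) - 111)*(-133) = (-111 + 1/(-124 - 2*√2))*(-133) = 14763 - 133/(-124 - 2*√2)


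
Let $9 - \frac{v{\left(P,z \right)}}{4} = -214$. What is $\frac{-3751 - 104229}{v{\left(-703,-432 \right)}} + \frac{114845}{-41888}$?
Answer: $- \frac{1156376995}{9341024} \approx -123.8$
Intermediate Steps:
$v{\left(P,z \right)} = 892$ ($v{\left(P,z \right)} = 36 - -856 = 36 + 856 = 892$)
$\frac{-3751 - 104229}{v{\left(-703,-432 \right)}} + \frac{114845}{-41888} = \frac{-3751 - 104229}{892} + \frac{114845}{-41888} = \left(-107980\right) \frac{1}{892} + 114845 \left(- \frac{1}{41888}\right) = - \frac{26995}{223} - \frac{114845}{41888} = - \frac{1156376995}{9341024}$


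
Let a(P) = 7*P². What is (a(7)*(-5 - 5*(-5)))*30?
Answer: 205800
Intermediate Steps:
(a(7)*(-5 - 5*(-5)))*30 = ((7*7²)*(-5 - 5*(-5)))*30 = ((7*49)*(-5 + 25))*30 = (343*20)*30 = 6860*30 = 205800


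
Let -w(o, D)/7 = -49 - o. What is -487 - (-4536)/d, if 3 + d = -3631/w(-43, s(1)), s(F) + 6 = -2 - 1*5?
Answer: -2020171/3757 ≈ -537.71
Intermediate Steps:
s(F) = -13 (s(F) = -6 + (-2 - 1*5) = -6 + (-2 - 5) = -6 - 7 = -13)
w(o, D) = 343 + 7*o (w(o, D) = -7*(-49 - o) = 343 + 7*o)
d = -3757/42 (d = -3 - 3631/(343 + 7*(-43)) = -3 - 3631/(343 - 301) = -3 - 3631/42 = -3757/42 ≈ -89.452)
-487 - (-4536)/d = -487 - (-4536)/(-3757/42) = -487 - (-4536)*(-42)/3757 = -487 - 1*190512/3757 = -487 - 190512/3757 = -2020171/3757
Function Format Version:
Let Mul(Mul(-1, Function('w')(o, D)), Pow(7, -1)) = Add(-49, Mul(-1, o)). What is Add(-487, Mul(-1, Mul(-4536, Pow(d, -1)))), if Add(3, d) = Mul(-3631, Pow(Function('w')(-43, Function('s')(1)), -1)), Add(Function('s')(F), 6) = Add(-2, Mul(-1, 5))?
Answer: Rational(-2020171, 3757) ≈ -537.71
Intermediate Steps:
Function('s')(F) = -13 (Function('s')(F) = Add(-6, Add(-2, Mul(-1, 5))) = Add(-6, Add(-2, -5)) = Add(-6, -7) = -13)
Function('w')(o, D) = Add(343, Mul(7, o)) (Function('w')(o, D) = Mul(-7, Add(-49, Mul(-1, o))) = Add(343, Mul(7, o)))
d = Rational(-3757, 42) (d = Add(-3, Mul(-3631, Pow(Add(343, Mul(7, -43)), -1))) = Add(-3, Mul(-3631, Pow(Add(343, -301), -1))) = Add(-3, Mul(-3631, Pow(42, -1))) = Add(-3, Mul(-3631, Rational(1, 42))) = Add(-3, Rational(-3631, 42)) = Rational(-3757, 42) ≈ -89.452)
Add(-487, Mul(-1, Mul(-4536, Pow(d, -1)))) = Add(-487, Mul(-1, Mul(-4536, Pow(Rational(-3757, 42), -1)))) = Add(-487, Mul(-1, Mul(-4536, Rational(-42, 3757)))) = Add(-487, Mul(-1, Rational(190512, 3757))) = Add(-487, Rational(-190512, 3757)) = Rational(-2020171, 3757)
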